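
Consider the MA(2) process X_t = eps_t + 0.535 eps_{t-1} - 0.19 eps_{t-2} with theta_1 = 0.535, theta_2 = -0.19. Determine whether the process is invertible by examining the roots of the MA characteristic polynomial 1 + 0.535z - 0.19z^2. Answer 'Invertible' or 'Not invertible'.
\text{Invertible}

The MA(q) characteristic polynomial is P(z) = 1 + 0.535z - 0.19z^2.
Invertibility requires all roots to lie outside the unit circle, i.e. |z| > 1 for every root.
Set 1 + (0.535) z + (-0.19) z^2 = 0, i.e. a z^2 + b z + c = 0 with a = -0.19, b = 0.535, c = 1.
Discriminant D = b^2 - 4ac = (0.535)^2 - 4*(-0.19)*1 = 0.286225 - (-0.76) = 1.046225.
D >= 0, so the roots are real: z = (-b +/- sqrt(D)) / (2a) = (-0.535 +/- 1.022851) / (-0.38).
  z_1 = (-0.535 + 1.022851) / (-0.38) = -1.2838,   |z_1| = 1.2838.
  z_2 = (-0.535 - 1.022851) / (-0.38) = 4.0996,   |z_2| = 4.0996.
Moduli of all roots: 1.2838, 4.0996.
All moduli strictly greater than 1? Yes.
Verdict: Invertible.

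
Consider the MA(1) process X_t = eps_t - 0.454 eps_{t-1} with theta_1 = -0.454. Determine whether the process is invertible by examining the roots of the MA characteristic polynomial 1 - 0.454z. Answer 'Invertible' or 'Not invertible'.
\text{Invertible}

The MA(q) characteristic polynomial is P(z) = 1 - 0.454z.
Invertibility requires all roots to lie outside the unit circle, i.e. |z| > 1 for every root.
This is linear in z: 1 + (-0.454) z = 0  =>  z = -1/(-0.454) = 2.202643,  |z| = 2.202643.
Moduli of all roots: 2.2026.
All moduli strictly greater than 1? Yes.
Verdict: Invertible.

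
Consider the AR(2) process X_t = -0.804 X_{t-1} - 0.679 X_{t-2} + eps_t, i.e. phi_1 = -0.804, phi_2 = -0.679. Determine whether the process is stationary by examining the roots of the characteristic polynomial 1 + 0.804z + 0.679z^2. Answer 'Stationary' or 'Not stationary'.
\text{Stationary}

The AR(p) characteristic polynomial is P(z) = 1 + 0.804z + 0.679z^2.
Stationarity requires all roots to lie outside the unit circle, i.e. |z| > 1 for every root.
Set 1 + (0.804) z + (0.679) z^2 = 0, i.e. a z^2 + b z + c = 0 with a = 0.679, b = 0.804, c = 1.
Discriminant D = b^2 - 4ac = (0.804)^2 - 4*(0.679)*1 = 0.646416 - (2.716) = -2.069584.
D < 0, so the roots are the complex-conjugate pair z = (-b +/- i sqrt(-D)) / (2a) = -0.592 +/- 1.0594i.
For a conjugate pair |z|^2 = z * conj(z) = (product of roots) = c/a = 1/(0.679) = 1.472754, so |z| = sqrt(1.472754) = 1.2136 for both roots.
Moduli of all roots: 1.2136, 1.2136.
All moduli strictly greater than 1? Yes.
Verdict: Stationary.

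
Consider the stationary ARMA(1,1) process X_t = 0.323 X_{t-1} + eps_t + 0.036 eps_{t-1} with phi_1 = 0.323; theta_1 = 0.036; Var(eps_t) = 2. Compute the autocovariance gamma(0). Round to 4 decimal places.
\gamma(0) = 2.2878

Multiply the model equation by X_{t-k} and take expectations. With theta_0 = psi_0 = 1 and psi_j the MA(infinity) weights, this gives
  gamma(k) - sum_i phi_i gamma(k-i) = c_k,
  c_k = sigma^2 * sum_{j=k..q} theta_j psi_{j-k}   (c_k = 0 for k > q),
using gamma(-m) = gamma(m).
psi-weights needed (psi_j = theta_j + sum_i phi_i psi_{j-i}):
  psi_1 = theta_1 + phi_1 = 0.036 + (0.323) = 0.359
Right-hand sides:
  c_0 = sigma^2 (1 + theta_1 psi_1) = 2 * (1 + (0.036)(0.359)) = 2 * 1.012924 = 2.025848
  c_1 = sigma^2 theta_1 = 2 * (0.036) = 0.072
  c_2 = 0
Equations for k = 0 and k = 1 (AR order 1):
  gamma(0) = phi_1 gamma(1) + c_0
  gamma(1) = phi_1 gamma(0) + c_1
Substituting the second into the first: gamma(0) (1 - phi_1^2) = c_0 + phi_1 c_1, so
  gamma(0) = (c_0 + phi_1 c_1) / (1 - phi_1^2) = (2.025848 + (0.323)(0.072)) / (1 - (0.323)^2) = 2.049104 / 0.895671 = 2.287786.
Therefore gamma(0) = 2.2878 (to 4 decimal places).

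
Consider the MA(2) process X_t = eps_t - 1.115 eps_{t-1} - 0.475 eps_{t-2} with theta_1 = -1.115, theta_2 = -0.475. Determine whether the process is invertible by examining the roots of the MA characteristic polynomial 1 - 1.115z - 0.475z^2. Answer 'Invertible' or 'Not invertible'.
\text{Not invertible}

The MA(q) characteristic polynomial is P(z) = 1 - 1.115z - 0.475z^2.
Invertibility requires all roots to lie outside the unit circle, i.e. |z| > 1 for every root.
Set 1 + (-1.115) z + (-0.475) z^2 = 0, i.e. a z^2 + b z + c = 0 with a = -0.475, b = -1.115, c = 1.
Discriminant D = b^2 - 4ac = (-1.115)^2 - 4*(-0.475)*1 = 1.243225 - (-1.9) = 3.143225.
D >= 0, so the roots are real: z = (-b +/- sqrt(D)) / (2a) = (1.115 +/- 1.772914) / (-0.95).
  z_1 = (1.115 + 1.772914) / (-0.95) = -3.0399,   |z_1| = 3.0399.
  z_2 = (1.115 - 1.772914) / (-0.95) = 0.6925,   |z_2| = 0.6925.
Moduli of all roots: 3.0399, 0.6925.
All moduli strictly greater than 1? No.
Verdict: Not invertible.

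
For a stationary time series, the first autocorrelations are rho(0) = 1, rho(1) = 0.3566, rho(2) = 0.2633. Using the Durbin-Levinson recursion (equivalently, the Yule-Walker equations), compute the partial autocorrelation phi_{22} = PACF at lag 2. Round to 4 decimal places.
\phi_{22} = 0.1560

The PACF at lag k is phi_{kk}, the last component of the solution
to the Yule-Walker system G_k phi = r_k where
  (G_k)_{ij} = rho(|i - j|), (r_k)_i = rho(i), i,j = 1..k.
Equivalently, Durbin-Levinson gives phi_{kk} iteratively:
  phi_{11} = rho(1)
  phi_{kk} = [rho(k) - sum_{j=1..k-1} phi_{k-1,j} rho(k-j)]
            / [1 - sum_{j=1..k-1} phi_{k-1,j} rho(j)],
  phi_{k,j} = phi_{k-1,j} - phi_{kk} phi_{k-1,k-j},  j = 1..k-1.
Step k = 1:
  phi_11 = rho(1) = 0.3566.
Step k = 2:
  phi_22 = [rho(2) - phi_11 rho(1)] / [1 - phi_11 rho(1)] = [0.2633 - (0.3566)(0.3566)] / [1 - (0.3566)(0.3566)]
         = 0.13613644 / 0.87283644 = 0.156.
Therefore phi_{22} = 0.1560.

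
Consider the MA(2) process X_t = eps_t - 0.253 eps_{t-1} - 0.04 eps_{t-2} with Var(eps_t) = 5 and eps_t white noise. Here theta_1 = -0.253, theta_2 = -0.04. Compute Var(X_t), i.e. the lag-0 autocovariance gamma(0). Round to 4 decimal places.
\gamma(0) = 5.3280

For an MA(q) process X_t = eps_t + sum_i theta_i eps_{t-i} with
Var(eps_t) = sigma^2, the variance is
  gamma(0) = sigma^2 * (1 + sum_i theta_i^2).
  sum_i theta_i^2 = (-0.253)^2 + (-0.04)^2 = 0.064009 + 0.0016 = 0.065609.
  gamma(0) = 5 * (1 + 0.065609) = 5 * 1.065609 = 5.328045, which rounds to 5.3280.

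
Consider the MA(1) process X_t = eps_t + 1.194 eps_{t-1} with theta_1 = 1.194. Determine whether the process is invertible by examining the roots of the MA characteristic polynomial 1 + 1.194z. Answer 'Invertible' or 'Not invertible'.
\text{Not invertible}

The MA(q) characteristic polynomial is P(z) = 1 + 1.194z.
Invertibility requires all roots to lie outside the unit circle, i.e. |z| > 1 for every root.
This is linear in z: 1 + (1.194) z = 0  =>  z = -1/(1.194) = -0.837521,  |z| = 0.837521.
Moduli of all roots: 0.8375.
All moduli strictly greater than 1? No.
Verdict: Not invertible.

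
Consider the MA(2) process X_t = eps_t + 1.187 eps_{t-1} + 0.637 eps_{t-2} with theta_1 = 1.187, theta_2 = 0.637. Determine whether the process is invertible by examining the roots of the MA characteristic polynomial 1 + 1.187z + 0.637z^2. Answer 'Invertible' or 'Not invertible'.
\text{Invertible}

The MA(q) characteristic polynomial is P(z) = 1 + 1.187z + 0.637z^2.
Invertibility requires all roots to lie outside the unit circle, i.e. |z| > 1 for every root.
Set 1 + (1.187) z + (0.637) z^2 = 0, i.e. a z^2 + b z + c = 0 with a = 0.637, b = 1.187, c = 1.
Discriminant D = b^2 - 4ac = (1.187)^2 - 4*(0.637)*1 = 1.408969 - (2.548) = -1.139031.
D < 0, so the roots are the complex-conjugate pair z = (-b +/- i sqrt(-D)) / (2a) = -0.9317 +/- 0.8377i.
For a conjugate pair |z|^2 = z * conj(z) = (product of roots) = c/a = 1/(0.637) = 1.569859, so |z| = sqrt(1.569859) = 1.2529 for both roots.
Moduli of all roots: 1.2529, 1.2529.
All moduli strictly greater than 1? Yes.
Verdict: Invertible.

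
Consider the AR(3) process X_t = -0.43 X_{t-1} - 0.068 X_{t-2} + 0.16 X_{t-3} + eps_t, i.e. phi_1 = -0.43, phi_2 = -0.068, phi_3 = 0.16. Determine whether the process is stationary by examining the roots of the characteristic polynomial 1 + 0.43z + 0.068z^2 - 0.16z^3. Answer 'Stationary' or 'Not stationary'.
\text{Stationary}

The AR(p) characteristic polynomial is P(z) = 1 + 0.43z + 0.068z^2 - 0.16z^3.
Stationarity requires all roots to lie outside the unit circle, i.e. |z| > 1 for every root.
Degree 3: look for a simple real root z0 first, then factor out (1 - z/z0) and solve the remaining quadratic.
Testing z0 = 2.5: P(2.5) = 1 + (0.43)(2.5) + (0.068)(2.5)^2 + (-0.16)(2.5)^3
  = 1 + (1.075) + (0.425) + (-2.5) = 0.  So z_0 = 2.5 is a root, |z_0| = 2.5.
Divide out the factor (1 - 0.4 z) = (1 - z/z0) (since 1/z0 = 0.4):
  P(z) = (1 - 0.4 z)(1 + (0.83) z + (0.4) z^2)
  [check: z-coef 0.83 - (0.4) = 0.43; z^2-coef 0.4 - (0.4)(0.83) = 0.068; z^3-coef -(0.4)(0.4) = -0.16.]
Remaining roots from the quadratic factor 1 + (0.83) z + (0.4) z^2:
  Set 1 + (0.83) z + (0.4) z^2 = 0, i.e. a z^2 + b z + c = 0 with a = 0.4, b = 0.83, c = 1.
  Discriminant D = b^2 - 4ac = (0.83)^2 - 4*(0.4)*1 = 0.6889 - (1.6) = -0.9111.
  D < 0, so the roots are the complex-conjugate pair z = (-b +/- i sqrt(-D)) / (2a) = -1.0375 +/- 1.1931i.
  For a conjugate pair |z|^2 = z * conj(z) = (product of roots) = c/a = 1/(0.4) = 2.5, so |z| = sqrt(2.5) = 1.5811 for both roots.
Moduli of all roots: 2.5000, 1.5811, 1.5811.
All moduli strictly greater than 1? Yes.
Verdict: Stationary.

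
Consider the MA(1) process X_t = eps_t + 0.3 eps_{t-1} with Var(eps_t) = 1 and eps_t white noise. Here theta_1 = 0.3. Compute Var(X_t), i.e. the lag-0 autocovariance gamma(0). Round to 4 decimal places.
\gamma(0) = 1.0900

For an MA(q) process X_t = eps_t + sum_i theta_i eps_{t-i} with
Var(eps_t) = sigma^2, the variance is
  gamma(0) = sigma^2 * (1 + sum_i theta_i^2).
  sum_i theta_i^2 = (0.3)^2 = 0.09.
  gamma(0) = 1 * (1 + 0.09) = 1 * 1.09 = 1.09, which rounds to 1.0900.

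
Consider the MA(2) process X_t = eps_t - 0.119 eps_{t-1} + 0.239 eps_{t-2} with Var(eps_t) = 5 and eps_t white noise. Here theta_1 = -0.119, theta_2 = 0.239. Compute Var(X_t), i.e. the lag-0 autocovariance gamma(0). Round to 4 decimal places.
\gamma(0) = 5.3564

For an MA(q) process X_t = eps_t + sum_i theta_i eps_{t-i} with
Var(eps_t) = sigma^2, the variance is
  gamma(0) = sigma^2 * (1 + sum_i theta_i^2).
  sum_i theta_i^2 = (-0.119)^2 + (0.239)^2 = 0.014161 + 0.057121 = 0.071282.
  gamma(0) = 5 * (1 + 0.071282) = 5 * 1.071282 = 5.35641, which rounds to 5.3564.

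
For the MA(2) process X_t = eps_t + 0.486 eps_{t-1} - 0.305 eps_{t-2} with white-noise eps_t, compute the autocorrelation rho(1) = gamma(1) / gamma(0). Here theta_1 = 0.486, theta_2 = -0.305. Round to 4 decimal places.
\rho(1) = 0.2541

For an MA(q) process with theta_0 = 1, the autocovariance is
  gamma(k) = sigma^2 * sum_{i=0..q-k} theta_i * theta_{i+k},
and rho(k) = gamma(k) / gamma(0). Sigma^2 cancels.
  numerator   = (1)*(0.486) + (0.486)*(-0.305) = 0.33777.
  denominator = (1)^2 + (0.486)^2 + (-0.305)^2 = 1.329221.
  rho(1) = 0.33777 / 1.329221 = 0.2541.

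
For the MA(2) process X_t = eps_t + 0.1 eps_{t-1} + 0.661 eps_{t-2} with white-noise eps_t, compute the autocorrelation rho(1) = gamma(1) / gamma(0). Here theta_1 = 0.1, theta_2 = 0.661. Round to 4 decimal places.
\rho(1) = 0.1148

For an MA(q) process with theta_0 = 1, the autocovariance is
  gamma(k) = sigma^2 * sum_{i=0..q-k} theta_i * theta_{i+k},
and rho(k) = gamma(k) / gamma(0). Sigma^2 cancels.
  numerator   = (1)*(0.1) + (0.1)*(0.661) = 0.1661.
  denominator = (1)^2 + (0.1)^2 + (0.661)^2 = 1.446921.
  rho(1) = 0.1661 / 1.446921 = 0.1148.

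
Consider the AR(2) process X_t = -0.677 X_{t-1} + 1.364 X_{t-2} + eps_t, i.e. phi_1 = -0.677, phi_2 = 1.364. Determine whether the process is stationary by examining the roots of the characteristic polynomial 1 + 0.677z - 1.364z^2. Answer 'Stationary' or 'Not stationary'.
\text{Not stationary}

The AR(p) characteristic polynomial is P(z) = 1 + 0.677z - 1.364z^2.
Stationarity requires all roots to lie outside the unit circle, i.e. |z| > 1 for every root.
Set 1 + (0.677) z + (-1.364) z^2 = 0, i.e. a z^2 + b z + c = 0 with a = -1.364, b = 0.677, c = 1.
Discriminant D = b^2 - 4ac = (0.677)^2 - 4*(-1.364)*1 = 0.458329 - (-5.456) = 5.914329.
D >= 0, so the roots are real: z = (-b +/- sqrt(D)) / (2a) = (-0.677 +/- 2.431939) / (-2.728).
  z_1 = (-0.677 + 2.431939) / (-2.728) = -0.6433,   |z_1| = 0.6433.
  z_2 = (-0.677 - 2.431939) / (-2.728) = 1.1396,   |z_2| = 1.1396.
Moduli of all roots: 0.6433, 1.1396.
All moduli strictly greater than 1? No.
Verdict: Not stationary.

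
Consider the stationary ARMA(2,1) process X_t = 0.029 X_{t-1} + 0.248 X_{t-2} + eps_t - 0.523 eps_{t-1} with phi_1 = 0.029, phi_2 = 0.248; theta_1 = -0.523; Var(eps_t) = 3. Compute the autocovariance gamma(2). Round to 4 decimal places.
\gamma(2) = 0.9230

Multiply the model equation by X_{t-k} and take expectations. With theta_0 = psi_0 = 1 and psi_j the MA(infinity) weights, this gives
  gamma(k) - sum_i phi_i gamma(k-i) = c_k,
  c_k = sigma^2 * sum_{j=k..q} theta_j psi_{j-k}   (c_k = 0 for k > q),
using gamma(-m) = gamma(m).
psi-weights needed (psi_j = theta_j + sum_i phi_i psi_{j-i}):
  psi_1 = theta_1 + phi_1 = -0.523 + (0.029) = -0.494
Right-hand sides:
  c_0 = sigma^2 (1 + theta_1 psi_1) = 3 * (1 + (-0.523)(-0.494)) = 3 * 1.258362 = 3.775086
  c_1 = sigma^2 theta_1 = 3 * (-0.523) = -1.569
  c_2 = 0
Equations for k = 0, 1, 2 (AR order 2, c_2 = 0):
  (E0) gamma(0) = phi_1 gamma(1) + phi_2 gamma(2) + c_0
  (E1) gamma(1) = phi_1 gamma(0) + phi_2 gamma(1) + c_1
  (E2) gamma(2) = phi_1 gamma(1) + phi_2 gamma(0)
From (E1): gamma(1) = A gamma(0) + B with
  A = phi_1 / (1 - phi_2) = 0.029 / 0.752 = 0.038564,   B = c_1 / (1 - phi_2) = -1.569 / 0.752 = -2.086436.
Insert (E2) into (E0): gamma(0) (1 - phi_2^2) = phi_1 (1 + phi_2) gamma(1) + c_0.
  phi_1 (1 + phi_2) = (0.029)(1.248) = 0.036192,   1 - phi_2^2 = 0.938496.
Replace gamma(1) by A gamma(0) + B and collect gamma(0):
  gamma(0) [0.938496 - (0.036192)(0.038564)] = (0.036192)(-2.086436) + 3.775086
  gamma(0) * 0.9371 = 3.699574
  gamma(0) = 3.699574 / 0.9371 = 3.947895.
  gamma(1) = A gamma(0) + B = (0.038564)(3.947895) + (-2.086436) = -1.93419.
  gamma(2) = phi_1 gamma(1) + phi_2 gamma(0) = (0.029)(-1.93419) + (0.248)(3.947895) = 0.922986.
Therefore gamma(2) = 0.9230 (to 4 decimal places).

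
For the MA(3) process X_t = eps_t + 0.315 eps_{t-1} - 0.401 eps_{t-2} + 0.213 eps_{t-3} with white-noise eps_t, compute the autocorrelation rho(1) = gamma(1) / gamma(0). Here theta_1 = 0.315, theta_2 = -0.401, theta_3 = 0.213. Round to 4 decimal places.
\rho(1) = 0.0791

For an MA(q) process with theta_0 = 1, the autocovariance is
  gamma(k) = sigma^2 * sum_{i=0..q-k} theta_i * theta_{i+k},
and rho(k) = gamma(k) / gamma(0). Sigma^2 cancels.
  numerator   = (1)*(0.315) + (0.315)*(-0.401) + (-0.401)*(0.213) = 0.103272.
  denominator = (1)^2 + (0.315)^2 + (-0.401)^2 + (0.213)^2 = 1.305395.
  rho(1) = 0.103272 / 1.305395 = 0.0791.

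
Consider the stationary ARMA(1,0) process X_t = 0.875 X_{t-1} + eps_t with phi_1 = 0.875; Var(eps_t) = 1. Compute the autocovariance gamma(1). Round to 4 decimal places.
\gamma(1) = 3.7333

Multiply the model equation by X_{t-k} and take expectations. With theta_0 = psi_0 = 1 and psi_j the MA(infinity) weights, this gives
  gamma(k) - sum_i phi_i gamma(k-i) = c_k,
  c_k = sigma^2 * sum_{j=k..q} theta_j psi_{j-k}   (c_k = 0 for k > q),
using gamma(-m) = gamma(m).
Pure AR (q = 0): c_0 = sigma^2 = 1, c_k = 0 for k >= 1.
Equations for k = 0 and k = 1 (AR order 1):
  gamma(0) = phi_1 gamma(1) + c_0
  gamma(1) = phi_1 gamma(0) + c_1
Substituting the second into the first: gamma(0) (1 - phi_1^2) = c_0 + phi_1 c_1, so
  gamma(0) = c_0 / (1 - phi_1^2) = 1 / (1 - (0.875)^2) = 1 / 0.234375 = 4.266667.
  gamma(1) = phi_1 gamma(0) = (0.875)(4.266667) = 3.733333.
Therefore gamma(1) = 3.7333 (to 4 decimal places).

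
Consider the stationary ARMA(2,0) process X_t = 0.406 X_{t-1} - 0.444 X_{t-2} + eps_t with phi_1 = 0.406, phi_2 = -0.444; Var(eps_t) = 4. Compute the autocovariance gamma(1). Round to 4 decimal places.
\gamma(1) = 1.5210

Multiply the model equation by X_{t-k} and take expectations. With theta_0 = psi_0 = 1 and psi_j the MA(infinity) weights, this gives
  gamma(k) - sum_i phi_i gamma(k-i) = c_k,
  c_k = sigma^2 * sum_{j=k..q} theta_j psi_{j-k}   (c_k = 0 for k > q),
using gamma(-m) = gamma(m).
Pure AR (q = 0): c_0 = sigma^2 = 4, c_k = 0 for k >= 1.
Equations for k = 0, 1, 2 (AR order 2, c_2 = 0):
  (E0) gamma(0) = phi_1 gamma(1) + phi_2 gamma(2) + c_0
  (E1) gamma(1) = phi_1 gamma(0) + phi_2 gamma(1) + c_1
  (E2) gamma(2) = phi_1 gamma(1) + phi_2 gamma(0)
From (E1): gamma(1) = A gamma(0) + B with
  A = phi_1 / (1 - phi_2) = 0.406 / 1.444 = 0.281163,   B = c_1 / (1 - phi_2) = 0 / 1.444 = 0.
Insert (E2) into (E0): gamma(0) (1 - phi_2^2) = phi_1 (1 + phi_2) gamma(1) + c_0.
  phi_1 (1 + phi_2) = (0.406)(0.556) = 0.225736,   1 - phi_2^2 = 0.802864.
Replace gamma(1) by A gamma(0) + B and collect gamma(0):
  gamma(0) [0.802864 - (0.225736)(0.281163)] = c_0 = 4
  gamma(0) * 0.739395 = 4
  gamma(0) = 4 / 0.739395 = 5.409826.
  gamma(1) = A gamma(0) = (0.281163)(5.409826) = 1.521045.
Therefore gamma(1) = 1.5210 (to 4 decimal places).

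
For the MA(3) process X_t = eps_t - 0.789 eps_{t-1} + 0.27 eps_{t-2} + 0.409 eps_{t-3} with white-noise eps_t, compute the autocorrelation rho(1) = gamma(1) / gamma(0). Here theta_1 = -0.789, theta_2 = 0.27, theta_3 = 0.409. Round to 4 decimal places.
\rho(1) = -0.4787

For an MA(q) process with theta_0 = 1, the autocovariance is
  gamma(k) = sigma^2 * sum_{i=0..q-k} theta_i * theta_{i+k},
and rho(k) = gamma(k) / gamma(0). Sigma^2 cancels.
  numerator   = (1)*(-0.789) + (-0.789)*(0.27) + (0.27)*(0.409) = -0.8916.
  denominator = (1)^2 + (-0.789)^2 + (0.27)^2 + (0.409)^2 = 1.862702.
  rho(1) = -0.8916 / 1.862702 = -0.4787.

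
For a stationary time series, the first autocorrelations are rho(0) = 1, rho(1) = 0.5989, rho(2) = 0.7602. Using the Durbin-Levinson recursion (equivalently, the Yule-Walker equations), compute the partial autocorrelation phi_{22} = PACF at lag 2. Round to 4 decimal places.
\phi_{22} = 0.6261

The PACF at lag k is phi_{kk}, the last component of the solution
to the Yule-Walker system G_k phi = r_k where
  (G_k)_{ij} = rho(|i - j|), (r_k)_i = rho(i), i,j = 1..k.
Equivalently, Durbin-Levinson gives phi_{kk} iteratively:
  phi_{11} = rho(1)
  phi_{kk} = [rho(k) - sum_{j=1..k-1} phi_{k-1,j} rho(k-j)]
            / [1 - sum_{j=1..k-1} phi_{k-1,j} rho(j)],
  phi_{k,j} = phi_{k-1,j} - phi_{kk} phi_{k-1,k-j},  j = 1..k-1.
Step k = 1:
  phi_11 = rho(1) = 0.5989.
Step k = 2:
  phi_22 = [rho(2) - phi_11 rho(1)] / [1 - phi_11 rho(1)] = [0.7602 - (0.5989)(0.5989)] / [1 - (0.5989)(0.5989)]
         = 0.40151879 / 0.64131879 = 0.6261.
Therefore phi_{22} = 0.6261.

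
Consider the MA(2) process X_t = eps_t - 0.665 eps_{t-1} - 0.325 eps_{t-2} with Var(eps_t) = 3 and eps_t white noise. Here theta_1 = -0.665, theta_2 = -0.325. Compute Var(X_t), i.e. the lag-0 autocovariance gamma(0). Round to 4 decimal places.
\gamma(0) = 4.6436

For an MA(q) process X_t = eps_t + sum_i theta_i eps_{t-i} with
Var(eps_t) = sigma^2, the variance is
  gamma(0) = sigma^2 * (1 + sum_i theta_i^2).
  sum_i theta_i^2 = (-0.665)^2 + (-0.325)^2 = 0.442225 + 0.105625 = 0.54785.
  gamma(0) = 3 * (1 + 0.54785) = 3 * 1.54785 = 4.64355, which rounds to 4.6436.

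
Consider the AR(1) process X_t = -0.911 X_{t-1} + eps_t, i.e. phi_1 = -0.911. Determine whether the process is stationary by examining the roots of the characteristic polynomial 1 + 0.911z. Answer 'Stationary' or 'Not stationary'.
\text{Stationary}

The AR(p) characteristic polynomial is P(z) = 1 + 0.911z.
Stationarity requires all roots to lie outside the unit circle, i.e. |z| > 1 for every root.
This is linear in z: 1 + (0.911) z = 0  =>  z = -1/(0.911) = -1.097695,  |z| = 1.097695.
Moduli of all roots: 1.0977.
All moduli strictly greater than 1? Yes.
Verdict: Stationary.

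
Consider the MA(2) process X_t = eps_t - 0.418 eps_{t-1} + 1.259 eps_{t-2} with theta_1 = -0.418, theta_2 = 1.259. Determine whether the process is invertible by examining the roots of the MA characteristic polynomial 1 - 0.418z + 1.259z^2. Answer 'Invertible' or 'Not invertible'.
\text{Not invertible}

The MA(q) characteristic polynomial is P(z) = 1 - 0.418z + 1.259z^2.
Invertibility requires all roots to lie outside the unit circle, i.e. |z| > 1 for every root.
Set 1 + (-0.418) z + (1.259) z^2 = 0, i.e. a z^2 + b z + c = 0 with a = 1.259, b = -0.418, c = 1.
Discriminant D = b^2 - 4ac = (-0.418)^2 - 4*(1.259)*1 = 0.174724 - (5.036) = -4.861276.
D < 0, so the roots are the complex-conjugate pair z = (-b +/- i sqrt(-D)) / (2a) = 0.166 +/- 0.8756i.
For a conjugate pair |z|^2 = z * conj(z) = (product of roots) = c/a = 1/(1.259) = 0.794281, so |z| = sqrt(0.794281) = 0.8912 for both roots.
Moduli of all roots: 0.8912, 0.8912.
All moduli strictly greater than 1? No.
Verdict: Not invertible.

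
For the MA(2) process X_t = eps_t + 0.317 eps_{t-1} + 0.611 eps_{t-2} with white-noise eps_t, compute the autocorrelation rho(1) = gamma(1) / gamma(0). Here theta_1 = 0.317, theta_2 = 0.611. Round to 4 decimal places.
\rho(1) = 0.3465

For an MA(q) process with theta_0 = 1, the autocovariance is
  gamma(k) = sigma^2 * sum_{i=0..q-k} theta_i * theta_{i+k},
and rho(k) = gamma(k) / gamma(0). Sigma^2 cancels.
  numerator   = (1)*(0.317) + (0.317)*(0.611) = 0.510687.
  denominator = (1)^2 + (0.317)^2 + (0.611)^2 = 1.47381.
  rho(1) = 0.510687 / 1.47381 = 0.3465.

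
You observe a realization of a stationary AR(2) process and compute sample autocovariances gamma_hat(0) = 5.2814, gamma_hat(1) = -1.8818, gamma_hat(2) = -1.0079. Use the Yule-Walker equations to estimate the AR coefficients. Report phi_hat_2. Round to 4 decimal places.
\hat\phi_{2} = -0.3640

The Yule-Walker equations for an AR(p) process read, in matrix form,
  Gamma_p phi = r_p,   with   (Gamma_p)_{ij} = gamma(|i - j|),
                       (r_p)_i = gamma(i),   i,j = 1..p.
Substitute the sample gammas (Toeplitz matrix and right-hand side of size 2):
  Gamma_p = [[5.2814, -1.8818], [-1.8818, 5.2814]]
  r_p     = [-1.8818, -1.0079]
Written out:
  5.2814 phi_1 - 1.8818 phi_2 = -1.8818
  -1.8818 phi_1 + 5.2814 phi_2 = -1.0079
Solve by Cramer's rule:
  det = gamma(0)^2 - gamma(1)^2 = (5.2814)^2 - (-1.8818)^2 = 27.89318596 - 3.54117124 = 24.35201472
  phi_hat_1 = [gamma(1) gamma(0) - gamma(1) gamma(2)] / det = [(-1.8818)(5.2814) - (-1.8818)(-1.0079)] / 24.35201472 = -11.83520474 / 24.35201472 = -0.486
  phi_hat_2 = [gamma(0) gamma(2) - gamma(1)^2] / det = [(5.2814)(-1.0079) - (-1.8818)^2] / 24.35201472 = -8.8642943 / 24.35201472 = -0.364
So phi_hat = [-0.4860, -0.3640].
Therefore phi_hat_2 = -0.3640.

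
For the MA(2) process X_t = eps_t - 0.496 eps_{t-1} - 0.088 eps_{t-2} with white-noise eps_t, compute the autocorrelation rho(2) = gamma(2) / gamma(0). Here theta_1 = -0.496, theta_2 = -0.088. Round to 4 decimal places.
\rho(2) = -0.0702

For an MA(q) process with theta_0 = 1, the autocovariance is
  gamma(k) = sigma^2 * sum_{i=0..q-k} theta_i * theta_{i+k},
and rho(k) = gamma(k) / gamma(0). Sigma^2 cancels.
  numerator   = (1)*(-0.088) = -0.088.
  denominator = (1)^2 + (-0.496)^2 + (-0.088)^2 = 1.25376.
  rho(2) = -0.088 / 1.25376 = -0.0702.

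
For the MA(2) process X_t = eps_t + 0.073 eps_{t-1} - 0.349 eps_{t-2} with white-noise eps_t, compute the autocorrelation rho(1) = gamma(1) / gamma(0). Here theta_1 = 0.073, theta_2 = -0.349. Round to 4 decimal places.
\rho(1) = 0.0422

For an MA(q) process with theta_0 = 1, the autocovariance is
  gamma(k) = sigma^2 * sum_{i=0..q-k} theta_i * theta_{i+k},
and rho(k) = gamma(k) / gamma(0). Sigma^2 cancels.
  numerator   = (1)*(0.073) + (0.073)*(-0.349) = 0.047523.
  denominator = (1)^2 + (0.073)^2 + (-0.349)^2 = 1.12713.
  rho(1) = 0.047523 / 1.12713 = 0.0422.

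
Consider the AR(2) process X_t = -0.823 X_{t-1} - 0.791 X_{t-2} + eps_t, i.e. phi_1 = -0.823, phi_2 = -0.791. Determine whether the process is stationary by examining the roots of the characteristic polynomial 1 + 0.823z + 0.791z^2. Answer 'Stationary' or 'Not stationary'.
\text{Stationary}

The AR(p) characteristic polynomial is P(z) = 1 + 0.823z + 0.791z^2.
Stationarity requires all roots to lie outside the unit circle, i.e. |z| > 1 for every root.
Set 1 + (0.823) z + (0.791) z^2 = 0, i.e. a z^2 + b z + c = 0 with a = 0.791, b = 0.823, c = 1.
Discriminant D = b^2 - 4ac = (0.823)^2 - 4*(0.791)*1 = 0.677329 - (3.164) = -2.486671.
D < 0, so the roots are the complex-conjugate pair z = (-b +/- i sqrt(-D)) / (2a) = -0.5202 +/- 0.9968i.
For a conjugate pair |z|^2 = z * conj(z) = (product of roots) = c/a = 1/(0.791) = 1.264223, so |z| = sqrt(1.264223) = 1.1244 for both roots.
Moduli of all roots: 1.1244, 1.1244.
All moduli strictly greater than 1? Yes.
Verdict: Stationary.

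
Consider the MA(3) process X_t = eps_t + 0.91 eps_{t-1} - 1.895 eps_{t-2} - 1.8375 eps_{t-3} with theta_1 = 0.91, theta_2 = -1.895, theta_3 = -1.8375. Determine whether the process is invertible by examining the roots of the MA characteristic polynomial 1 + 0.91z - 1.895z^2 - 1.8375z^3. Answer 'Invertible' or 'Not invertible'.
\text{Not invertible}

The MA(q) characteristic polynomial is P(z) = 1 + 0.91z - 1.895z^2 - 1.8375z^3.
Invertibility requires all roots to lie outside the unit circle, i.e. |z| > 1 for every root.
Degree 3: look for a simple real root z0 first, then factor out (1 - z/z0) and solve the remaining quadratic.
Testing z0 = -0.8: P(-0.8) = 1 + (0.91)(-0.8) + (-1.895)(-0.8)^2 + (-1.8375)(-0.8)^3
  = 1 + (-0.728) + (-1.2128) + (0.9408) = 0.  So z_0 = -0.8 is a root, |z_0| = 0.8.
Divide out the factor (1 + 1.25 z) = (1 - z/z0) (since 1/z0 = -1.25):
  P(z) = (1 + 1.25 z)(1 + (-0.34) z + (-1.47) z^2)
  [check: z-coef -0.34 - (-1.25) = 0.91; z^2-coef -1.47 - (-1.25)(-0.34) = -1.895; z^3-coef -(-1.25)(-1.47) = -1.8375.]
Remaining roots from the quadratic factor 1 + (-0.34) z + (-1.47) z^2:
  Set 1 + (-0.34) z + (-1.47) z^2 = 0, i.e. a z^2 + b z + c = 0 with a = -1.47, b = -0.34, c = 1.
  Discriminant D = b^2 - 4ac = (-0.34)^2 - 4*(-1.47)*1 = 0.1156 - (-5.88) = 5.9956.
  D >= 0, so the roots are real: z = (-b +/- sqrt(D)) / (2a) = (0.34 +/- 2.448591) / (-2.94).
    z_1 = (0.34 + 2.448591) / (-2.94) = -0.9485,   |z_1| = 0.9485.
    z_2 = (0.34 - 2.448591) / (-2.94) = 0.7172,   |z_2| = 0.7172.
Moduli of all roots: 0.8000, 0.9485, 0.7172.
All moduli strictly greater than 1? No.
Verdict: Not invertible.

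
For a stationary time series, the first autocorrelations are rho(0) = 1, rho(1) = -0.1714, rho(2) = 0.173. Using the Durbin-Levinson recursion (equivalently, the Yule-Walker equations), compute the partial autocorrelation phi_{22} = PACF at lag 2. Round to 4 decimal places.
\phi_{22} = 0.1480

The PACF at lag k is phi_{kk}, the last component of the solution
to the Yule-Walker system G_k phi = r_k where
  (G_k)_{ij} = rho(|i - j|), (r_k)_i = rho(i), i,j = 1..k.
Equivalently, Durbin-Levinson gives phi_{kk} iteratively:
  phi_{11} = rho(1)
  phi_{kk} = [rho(k) - sum_{j=1..k-1} phi_{k-1,j} rho(k-j)]
            / [1 - sum_{j=1..k-1} phi_{k-1,j} rho(j)],
  phi_{k,j} = phi_{k-1,j} - phi_{kk} phi_{k-1,k-j},  j = 1..k-1.
Step k = 1:
  phi_11 = rho(1) = -0.1714.
Step k = 2:
  phi_22 = [rho(2) - phi_11 rho(1)] / [1 - phi_11 rho(1)] = [0.173 - (-0.1714)(-0.1714)] / [1 - (-0.1714)(-0.1714)]
         = 0.14362204 / 0.97062204 = 0.148.
Therefore phi_{22} = 0.1480.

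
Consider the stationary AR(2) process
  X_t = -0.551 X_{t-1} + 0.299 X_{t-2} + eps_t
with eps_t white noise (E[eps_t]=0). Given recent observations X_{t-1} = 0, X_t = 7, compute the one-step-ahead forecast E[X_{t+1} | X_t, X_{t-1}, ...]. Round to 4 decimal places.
E[X_{t+1} \mid \mathcal F_t] = -3.8570

For an AR(p) model X_t = c + sum_i phi_i X_{t-i} + eps_t, the
one-step-ahead conditional mean is
  E[X_{t+1} | X_t, ...] = c + sum_i phi_i X_{t+1-i}.
Substitute known values:
  E[X_{t+1} | ...] = (-0.551) * (7) + (0.299) * (0)
                   = -3.8570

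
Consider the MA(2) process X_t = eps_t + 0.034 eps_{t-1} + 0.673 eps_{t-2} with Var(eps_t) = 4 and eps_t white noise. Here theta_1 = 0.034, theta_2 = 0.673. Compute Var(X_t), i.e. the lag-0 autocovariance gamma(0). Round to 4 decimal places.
\gamma(0) = 5.8163

For an MA(q) process X_t = eps_t + sum_i theta_i eps_{t-i} with
Var(eps_t) = sigma^2, the variance is
  gamma(0) = sigma^2 * (1 + sum_i theta_i^2).
  sum_i theta_i^2 = (0.034)^2 + (0.673)^2 = 0.001156 + 0.452929 = 0.454085.
  gamma(0) = 4 * (1 + 0.454085) = 4 * 1.454085 = 5.81634, which rounds to 5.8163.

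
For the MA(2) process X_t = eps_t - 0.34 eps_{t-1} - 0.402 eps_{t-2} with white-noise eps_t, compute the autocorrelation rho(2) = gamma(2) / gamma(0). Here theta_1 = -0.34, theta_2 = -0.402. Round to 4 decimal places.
\rho(2) = -0.3148

For an MA(q) process with theta_0 = 1, the autocovariance is
  gamma(k) = sigma^2 * sum_{i=0..q-k} theta_i * theta_{i+k},
and rho(k) = gamma(k) / gamma(0). Sigma^2 cancels.
  numerator   = (1)*(-0.402) = -0.402.
  denominator = (1)^2 + (-0.34)^2 + (-0.402)^2 = 1.277204.
  rho(2) = -0.402 / 1.277204 = -0.3148.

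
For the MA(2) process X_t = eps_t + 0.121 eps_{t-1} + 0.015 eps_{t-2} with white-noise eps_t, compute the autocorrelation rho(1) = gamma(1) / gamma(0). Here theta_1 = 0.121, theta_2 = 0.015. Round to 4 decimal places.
\rho(1) = 0.1210

For an MA(q) process with theta_0 = 1, the autocovariance is
  gamma(k) = sigma^2 * sum_{i=0..q-k} theta_i * theta_{i+k},
and rho(k) = gamma(k) / gamma(0). Sigma^2 cancels.
  numerator   = (1)*(0.121) + (0.121)*(0.015) = 0.122815.
  denominator = (1)^2 + (0.121)^2 + (0.015)^2 = 1.014866.
  rho(1) = 0.122815 / 1.014866 = 0.1210.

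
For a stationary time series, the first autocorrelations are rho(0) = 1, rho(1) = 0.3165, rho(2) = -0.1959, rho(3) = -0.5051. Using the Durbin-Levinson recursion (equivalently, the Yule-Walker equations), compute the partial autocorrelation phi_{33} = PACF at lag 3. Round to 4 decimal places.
\phi_{33} = -0.3970

The PACF at lag k is phi_{kk}, the last component of the solution
to the Yule-Walker system G_k phi = r_k where
  (G_k)_{ij} = rho(|i - j|), (r_k)_i = rho(i), i,j = 1..k.
Equivalently, Durbin-Levinson gives phi_{kk} iteratively:
  phi_{11} = rho(1)
  phi_{kk} = [rho(k) - sum_{j=1..k-1} phi_{k-1,j} rho(k-j)]
            / [1 - sum_{j=1..k-1} phi_{k-1,j} rho(j)],
  phi_{k,j} = phi_{k-1,j} - phi_{kk} phi_{k-1,k-j},  j = 1..k-1.
Step k = 1:
  phi_11 = rho(1) = 0.3165.
Step k = 2:
  phi_22 = [rho(2) - phi_11 rho(1)] / [1 - phi_11 rho(1)] = [-0.1959 - (0.3165)(0.3165)] / [1 - (0.3165)(0.3165)]
         = -0.29607225 / 0.89982775 = -0.329032.
  Update: phi_21 = phi_11 - phi_22 phi_11 = 0.3165 - (-0.329032)(0.3165) = 0.420639.
Step k = 3:
  phi_33 = [rho(3) - phi_21 rho(2) - phi_22 rho(1)] / [1 - phi_21 rho(1) - phi_22 rho(2)]
    numerator   = -0.5051 - (0.420639)(-0.1959) - (-0.329032)(0.3165) = -0.31855821
    denominator = 1 - (0.420639)(0.3165) - (-0.329032)(-0.1959) = 0.80241046
  phi_33 = -0.31855821 / 0.80241046 = -0.397.
Therefore phi_{33} = -0.3970.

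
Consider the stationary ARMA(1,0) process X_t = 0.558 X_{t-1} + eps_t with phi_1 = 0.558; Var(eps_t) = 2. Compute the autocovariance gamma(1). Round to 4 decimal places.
\gamma(1) = 1.6206

Multiply the model equation by X_{t-k} and take expectations. With theta_0 = psi_0 = 1 and psi_j the MA(infinity) weights, this gives
  gamma(k) - sum_i phi_i gamma(k-i) = c_k,
  c_k = sigma^2 * sum_{j=k..q} theta_j psi_{j-k}   (c_k = 0 for k > q),
using gamma(-m) = gamma(m).
Pure AR (q = 0): c_0 = sigma^2 = 2, c_k = 0 for k >= 1.
Equations for k = 0 and k = 1 (AR order 1):
  gamma(0) = phi_1 gamma(1) + c_0
  gamma(1) = phi_1 gamma(0) + c_1
Substituting the second into the first: gamma(0) (1 - phi_1^2) = c_0 + phi_1 c_1, so
  gamma(0) = c_0 / (1 - phi_1^2) = 2 / (1 - (0.558)^2) = 2 / 0.688636 = 2.904292.
  gamma(1) = phi_1 gamma(0) = (0.558)(2.904292) = 1.620595.
Therefore gamma(1) = 1.6206 (to 4 decimal places).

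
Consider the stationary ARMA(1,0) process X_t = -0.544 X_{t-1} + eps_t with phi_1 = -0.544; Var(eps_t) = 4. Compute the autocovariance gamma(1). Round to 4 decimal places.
\gamma(1) = -3.0906

Multiply the model equation by X_{t-k} and take expectations. With theta_0 = psi_0 = 1 and psi_j the MA(infinity) weights, this gives
  gamma(k) - sum_i phi_i gamma(k-i) = c_k,
  c_k = sigma^2 * sum_{j=k..q} theta_j psi_{j-k}   (c_k = 0 for k > q),
using gamma(-m) = gamma(m).
Pure AR (q = 0): c_0 = sigma^2 = 4, c_k = 0 for k >= 1.
Equations for k = 0 and k = 1 (AR order 1):
  gamma(0) = phi_1 gamma(1) + c_0
  gamma(1) = phi_1 gamma(0) + c_1
Substituting the second into the first: gamma(0) (1 - phi_1^2) = c_0 + phi_1 c_1, so
  gamma(0) = c_0 / (1 - phi_1^2) = 4 / (1 - (-0.544)^2) = 4 / 0.704064 = 5.681302.
  gamma(1) = phi_1 gamma(0) = (-0.544)(5.681302) = -3.090628.
Therefore gamma(1) = -3.0906 (to 4 decimal places).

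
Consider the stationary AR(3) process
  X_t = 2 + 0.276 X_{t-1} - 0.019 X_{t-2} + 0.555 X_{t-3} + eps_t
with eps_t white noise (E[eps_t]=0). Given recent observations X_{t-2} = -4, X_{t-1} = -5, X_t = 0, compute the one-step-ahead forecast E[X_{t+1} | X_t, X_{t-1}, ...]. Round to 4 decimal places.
E[X_{t+1} \mid \mathcal F_t] = -0.1250

For an AR(p) model X_t = c + sum_i phi_i X_{t-i} + eps_t, the
one-step-ahead conditional mean is
  E[X_{t+1} | X_t, ...] = c + sum_i phi_i X_{t+1-i}.
Substitute known values:
  E[X_{t+1} | ...] = 2 + (0.276) * (0) + (-0.019) * (-5) + (0.555) * (-4)
                   = -0.1250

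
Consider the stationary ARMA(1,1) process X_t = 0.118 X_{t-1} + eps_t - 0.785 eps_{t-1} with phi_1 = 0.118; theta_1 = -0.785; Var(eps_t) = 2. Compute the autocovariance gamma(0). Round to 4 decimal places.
\gamma(0) = 2.9023

Multiply the model equation by X_{t-k} and take expectations. With theta_0 = psi_0 = 1 and psi_j the MA(infinity) weights, this gives
  gamma(k) - sum_i phi_i gamma(k-i) = c_k,
  c_k = sigma^2 * sum_{j=k..q} theta_j psi_{j-k}   (c_k = 0 for k > q),
using gamma(-m) = gamma(m).
psi-weights needed (psi_j = theta_j + sum_i phi_i psi_{j-i}):
  psi_1 = theta_1 + phi_1 = -0.785 + (0.118) = -0.667
Right-hand sides:
  c_0 = sigma^2 (1 + theta_1 psi_1) = 2 * (1 + (-0.785)(-0.667)) = 2 * 1.523595 = 3.04719
  c_1 = sigma^2 theta_1 = 2 * (-0.785) = -1.57
  c_2 = 0
Equations for k = 0 and k = 1 (AR order 1):
  gamma(0) = phi_1 gamma(1) + c_0
  gamma(1) = phi_1 gamma(0) + c_1
Substituting the second into the first: gamma(0) (1 - phi_1^2) = c_0 + phi_1 c_1, so
  gamma(0) = (c_0 + phi_1 c_1) / (1 - phi_1^2) = (3.04719 + (0.118)(-1.57)) / (1 - (0.118)^2) = 2.86193 / 0.986076 = 2.902342.
Therefore gamma(0) = 2.9023 (to 4 decimal places).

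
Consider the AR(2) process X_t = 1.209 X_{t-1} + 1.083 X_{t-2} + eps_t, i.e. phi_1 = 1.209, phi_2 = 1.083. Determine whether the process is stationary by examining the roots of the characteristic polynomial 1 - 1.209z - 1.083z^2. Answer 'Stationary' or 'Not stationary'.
\text{Not stationary}

The AR(p) characteristic polynomial is P(z) = 1 - 1.209z - 1.083z^2.
Stationarity requires all roots to lie outside the unit circle, i.e. |z| > 1 for every root.
Set 1 + (-1.209) z + (-1.083) z^2 = 0, i.e. a z^2 + b z + c = 0 with a = -1.083, b = -1.209, c = 1.
Discriminant D = b^2 - 4ac = (-1.209)^2 - 4*(-1.083)*1 = 1.461681 - (-4.332) = 5.793681.
D >= 0, so the roots are real: z = (-b +/- sqrt(D)) / (2a) = (1.209 +/- 2.407007) / (-2.166).
  z_1 = (1.209 + 2.407007) / (-2.166) = -1.6694,   |z_1| = 1.6694.
  z_2 = (1.209 - 2.407007) / (-2.166) = 0.5531,   |z_2| = 0.5531.
Moduli of all roots: 1.6694, 0.5531.
All moduli strictly greater than 1? No.
Verdict: Not stationary.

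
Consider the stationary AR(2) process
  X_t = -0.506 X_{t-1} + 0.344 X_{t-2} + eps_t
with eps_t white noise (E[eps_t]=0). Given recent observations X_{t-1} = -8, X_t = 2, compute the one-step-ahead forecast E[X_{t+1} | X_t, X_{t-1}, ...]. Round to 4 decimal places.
E[X_{t+1} \mid \mathcal F_t] = -3.7640

For an AR(p) model X_t = c + sum_i phi_i X_{t-i} + eps_t, the
one-step-ahead conditional mean is
  E[X_{t+1} | X_t, ...] = c + sum_i phi_i X_{t+1-i}.
Substitute known values:
  E[X_{t+1} | ...] = (-0.506) * (2) + (0.344) * (-8)
                   = -3.7640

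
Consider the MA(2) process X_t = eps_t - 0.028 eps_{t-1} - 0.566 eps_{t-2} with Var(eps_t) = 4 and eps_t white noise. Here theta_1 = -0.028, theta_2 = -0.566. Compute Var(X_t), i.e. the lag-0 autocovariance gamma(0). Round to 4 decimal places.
\gamma(0) = 5.2846

For an MA(q) process X_t = eps_t + sum_i theta_i eps_{t-i} with
Var(eps_t) = sigma^2, the variance is
  gamma(0) = sigma^2 * (1 + sum_i theta_i^2).
  sum_i theta_i^2 = (-0.028)^2 + (-0.566)^2 = 0.000784 + 0.320356 = 0.32114.
  gamma(0) = 4 * (1 + 0.32114) = 4 * 1.32114 = 5.28456, which rounds to 5.2846.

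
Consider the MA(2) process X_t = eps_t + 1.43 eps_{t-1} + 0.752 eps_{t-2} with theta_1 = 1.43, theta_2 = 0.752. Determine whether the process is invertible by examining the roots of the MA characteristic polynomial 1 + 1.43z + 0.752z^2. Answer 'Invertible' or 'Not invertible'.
\text{Invertible}

The MA(q) characteristic polynomial is P(z) = 1 + 1.43z + 0.752z^2.
Invertibility requires all roots to lie outside the unit circle, i.e. |z| > 1 for every root.
Set 1 + (1.43) z + (0.752) z^2 = 0, i.e. a z^2 + b z + c = 0 with a = 0.752, b = 1.43, c = 1.
Discriminant D = b^2 - 4ac = (1.43)^2 - 4*(0.752)*1 = 2.0449 - (3.008) = -0.9631.
D < 0, so the roots are the complex-conjugate pair z = (-b +/- i sqrt(-D)) / (2a) = -0.9508 +/- 0.6525i.
For a conjugate pair |z|^2 = z * conj(z) = (product of roots) = c/a = 1/(0.752) = 1.329787, so |z| = sqrt(1.329787) = 1.1532 for both roots.
Moduli of all roots: 1.1532, 1.1532.
All moduli strictly greater than 1? Yes.
Verdict: Invertible.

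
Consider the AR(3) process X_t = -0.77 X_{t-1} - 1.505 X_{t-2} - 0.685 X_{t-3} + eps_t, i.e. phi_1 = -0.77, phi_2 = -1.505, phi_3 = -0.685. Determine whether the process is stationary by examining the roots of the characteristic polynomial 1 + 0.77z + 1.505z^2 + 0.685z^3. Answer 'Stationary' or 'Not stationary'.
\text{Not stationary}

The AR(p) characteristic polynomial is P(z) = 1 + 0.77z + 1.505z^2 + 0.685z^3.
Stationarity requires all roots to lie outside the unit circle, i.e. |z| > 1 for every root.
Degree 3: look for a simple real root z0 first, then factor out (1 - z/z0) and solve the remaining quadratic.
Testing z0 = -2: P(-2) = 1 + (0.77)(-2) + (1.505)(-2)^2 + (0.685)(-2)^3
  = 1 + (-1.54) + (6.02) + (-5.48) = 0.  So z_0 = -2 is a root, |z_0| = 2.
Divide out the factor (1 + 0.5 z) = (1 - z/z0) (since 1/z0 = -0.5):
  P(z) = (1 + 0.5 z)(1 + (0.27) z + (1.37) z^2)
  [check: z-coef 0.27 - (-0.5) = 0.77; z^2-coef 1.37 - (-0.5)(0.27) = 1.505; z^3-coef -(-0.5)(1.37) = 0.685.]
Remaining roots from the quadratic factor 1 + (0.27) z + (1.37) z^2:
  Set 1 + (0.27) z + (1.37) z^2 = 0, i.e. a z^2 + b z + c = 0 with a = 1.37, b = 0.27, c = 1.
  Discriminant D = b^2 - 4ac = (0.27)^2 - 4*(1.37)*1 = 0.0729 - (5.48) = -5.4071.
  D < 0, so the roots are the complex-conjugate pair z = (-b +/- i sqrt(-D)) / (2a) = -0.0985 +/- 0.8487i.
  For a conjugate pair |z|^2 = z * conj(z) = (product of roots) = c/a = 1/(1.37) = 0.729927, so |z| = sqrt(0.729927) = 0.8544 for both roots.
Moduli of all roots: 2.0000, 0.8544, 0.8544.
All moduli strictly greater than 1? No.
Verdict: Not stationary.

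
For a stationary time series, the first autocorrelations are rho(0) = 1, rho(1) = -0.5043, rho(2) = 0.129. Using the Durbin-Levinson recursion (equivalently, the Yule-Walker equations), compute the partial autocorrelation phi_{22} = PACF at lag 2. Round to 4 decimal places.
\phi_{22} = -0.1681

The PACF at lag k is phi_{kk}, the last component of the solution
to the Yule-Walker system G_k phi = r_k where
  (G_k)_{ij} = rho(|i - j|), (r_k)_i = rho(i), i,j = 1..k.
Equivalently, Durbin-Levinson gives phi_{kk} iteratively:
  phi_{11} = rho(1)
  phi_{kk} = [rho(k) - sum_{j=1..k-1} phi_{k-1,j} rho(k-j)]
            / [1 - sum_{j=1..k-1} phi_{k-1,j} rho(j)],
  phi_{k,j} = phi_{k-1,j} - phi_{kk} phi_{k-1,k-j},  j = 1..k-1.
Step k = 1:
  phi_11 = rho(1) = -0.5043.
Step k = 2:
  phi_22 = [rho(2) - phi_11 rho(1)] / [1 - phi_11 rho(1)] = [0.129 - (-0.5043)(-0.5043)] / [1 - (-0.5043)(-0.5043)]
         = -0.12531849 / 0.74568151 = -0.1681.
Therefore phi_{22} = -0.1681.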